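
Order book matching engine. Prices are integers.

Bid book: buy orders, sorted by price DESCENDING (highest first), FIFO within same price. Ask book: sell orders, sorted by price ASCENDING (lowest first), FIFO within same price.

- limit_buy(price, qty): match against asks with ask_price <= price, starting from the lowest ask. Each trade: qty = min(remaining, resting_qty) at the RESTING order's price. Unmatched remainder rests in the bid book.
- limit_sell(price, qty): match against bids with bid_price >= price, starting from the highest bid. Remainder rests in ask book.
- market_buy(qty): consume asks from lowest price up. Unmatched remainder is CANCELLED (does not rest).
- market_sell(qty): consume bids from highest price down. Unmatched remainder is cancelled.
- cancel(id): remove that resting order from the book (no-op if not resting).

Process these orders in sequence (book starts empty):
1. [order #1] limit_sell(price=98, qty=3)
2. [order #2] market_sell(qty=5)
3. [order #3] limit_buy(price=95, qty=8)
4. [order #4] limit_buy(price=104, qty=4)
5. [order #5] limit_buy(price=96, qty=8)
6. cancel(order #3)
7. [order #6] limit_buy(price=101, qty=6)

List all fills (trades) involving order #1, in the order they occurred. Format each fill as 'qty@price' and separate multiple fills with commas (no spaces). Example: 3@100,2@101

After op 1 [order #1] limit_sell(price=98, qty=3): fills=none; bids=[-] asks=[#1:3@98]
After op 2 [order #2] market_sell(qty=5): fills=none; bids=[-] asks=[#1:3@98]
After op 3 [order #3] limit_buy(price=95, qty=8): fills=none; bids=[#3:8@95] asks=[#1:3@98]
After op 4 [order #4] limit_buy(price=104, qty=4): fills=#4x#1:3@98; bids=[#4:1@104 #3:8@95] asks=[-]
After op 5 [order #5] limit_buy(price=96, qty=8): fills=none; bids=[#4:1@104 #5:8@96 #3:8@95] asks=[-]
After op 6 cancel(order #3): fills=none; bids=[#4:1@104 #5:8@96] asks=[-]
After op 7 [order #6] limit_buy(price=101, qty=6): fills=none; bids=[#4:1@104 #6:6@101 #5:8@96] asks=[-]

Answer: 3@98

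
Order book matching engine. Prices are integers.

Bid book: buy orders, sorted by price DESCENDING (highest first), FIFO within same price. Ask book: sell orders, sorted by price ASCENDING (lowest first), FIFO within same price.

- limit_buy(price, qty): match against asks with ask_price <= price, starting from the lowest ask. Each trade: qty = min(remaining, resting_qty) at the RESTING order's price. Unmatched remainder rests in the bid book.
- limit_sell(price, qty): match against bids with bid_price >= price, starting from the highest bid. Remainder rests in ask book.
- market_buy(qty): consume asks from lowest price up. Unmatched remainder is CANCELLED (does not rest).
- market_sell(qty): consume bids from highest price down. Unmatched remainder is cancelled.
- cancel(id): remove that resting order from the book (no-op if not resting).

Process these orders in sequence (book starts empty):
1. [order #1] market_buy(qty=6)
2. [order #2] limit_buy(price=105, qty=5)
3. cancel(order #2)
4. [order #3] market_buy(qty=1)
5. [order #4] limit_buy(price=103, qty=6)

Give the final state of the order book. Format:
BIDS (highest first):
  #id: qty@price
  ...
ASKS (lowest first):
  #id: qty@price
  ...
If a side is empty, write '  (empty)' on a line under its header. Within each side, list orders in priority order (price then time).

Answer: BIDS (highest first):
  #4: 6@103
ASKS (lowest first):
  (empty)

Derivation:
After op 1 [order #1] market_buy(qty=6): fills=none; bids=[-] asks=[-]
After op 2 [order #2] limit_buy(price=105, qty=5): fills=none; bids=[#2:5@105] asks=[-]
After op 3 cancel(order #2): fills=none; bids=[-] asks=[-]
After op 4 [order #3] market_buy(qty=1): fills=none; bids=[-] asks=[-]
After op 5 [order #4] limit_buy(price=103, qty=6): fills=none; bids=[#4:6@103] asks=[-]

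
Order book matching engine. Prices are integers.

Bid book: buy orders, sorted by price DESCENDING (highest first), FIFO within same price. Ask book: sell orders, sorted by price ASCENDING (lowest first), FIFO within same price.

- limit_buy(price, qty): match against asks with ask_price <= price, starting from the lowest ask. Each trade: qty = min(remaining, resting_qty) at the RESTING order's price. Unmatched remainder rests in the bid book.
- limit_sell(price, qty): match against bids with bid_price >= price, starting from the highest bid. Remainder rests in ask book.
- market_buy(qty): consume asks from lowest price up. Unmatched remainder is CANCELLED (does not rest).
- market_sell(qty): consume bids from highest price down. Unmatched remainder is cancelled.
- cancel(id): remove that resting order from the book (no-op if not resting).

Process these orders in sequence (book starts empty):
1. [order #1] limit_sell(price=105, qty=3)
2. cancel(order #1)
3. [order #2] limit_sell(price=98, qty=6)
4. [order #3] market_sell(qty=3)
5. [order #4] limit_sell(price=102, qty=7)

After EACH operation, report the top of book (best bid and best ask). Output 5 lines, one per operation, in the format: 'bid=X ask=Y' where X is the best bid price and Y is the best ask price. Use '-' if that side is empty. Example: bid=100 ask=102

After op 1 [order #1] limit_sell(price=105, qty=3): fills=none; bids=[-] asks=[#1:3@105]
After op 2 cancel(order #1): fills=none; bids=[-] asks=[-]
After op 3 [order #2] limit_sell(price=98, qty=6): fills=none; bids=[-] asks=[#2:6@98]
After op 4 [order #3] market_sell(qty=3): fills=none; bids=[-] asks=[#2:6@98]
After op 5 [order #4] limit_sell(price=102, qty=7): fills=none; bids=[-] asks=[#2:6@98 #4:7@102]

Answer: bid=- ask=105
bid=- ask=-
bid=- ask=98
bid=- ask=98
bid=- ask=98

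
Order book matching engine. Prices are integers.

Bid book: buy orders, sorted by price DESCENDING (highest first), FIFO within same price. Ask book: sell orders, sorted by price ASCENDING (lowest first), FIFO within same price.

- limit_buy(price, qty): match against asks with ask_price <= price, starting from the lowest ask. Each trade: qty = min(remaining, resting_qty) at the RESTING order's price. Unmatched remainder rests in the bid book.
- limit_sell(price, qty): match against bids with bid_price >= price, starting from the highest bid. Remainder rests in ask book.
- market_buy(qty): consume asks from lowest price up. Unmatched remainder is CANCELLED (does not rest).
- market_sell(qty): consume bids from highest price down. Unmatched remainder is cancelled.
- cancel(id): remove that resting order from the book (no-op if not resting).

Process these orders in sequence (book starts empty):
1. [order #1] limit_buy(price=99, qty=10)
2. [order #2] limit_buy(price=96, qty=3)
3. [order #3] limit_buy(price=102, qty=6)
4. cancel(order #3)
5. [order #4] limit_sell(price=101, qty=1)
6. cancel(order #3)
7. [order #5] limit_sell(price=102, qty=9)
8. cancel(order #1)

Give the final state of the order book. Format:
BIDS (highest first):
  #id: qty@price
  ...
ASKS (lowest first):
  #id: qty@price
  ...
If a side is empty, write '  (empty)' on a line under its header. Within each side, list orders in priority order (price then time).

After op 1 [order #1] limit_buy(price=99, qty=10): fills=none; bids=[#1:10@99] asks=[-]
After op 2 [order #2] limit_buy(price=96, qty=3): fills=none; bids=[#1:10@99 #2:3@96] asks=[-]
After op 3 [order #3] limit_buy(price=102, qty=6): fills=none; bids=[#3:6@102 #1:10@99 #2:3@96] asks=[-]
After op 4 cancel(order #3): fills=none; bids=[#1:10@99 #2:3@96] asks=[-]
After op 5 [order #4] limit_sell(price=101, qty=1): fills=none; bids=[#1:10@99 #2:3@96] asks=[#4:1@101]
After op 6 cancel(order #3): fills=none; bids=[#1:10@99 #2:3@96] asks=[#4:1@101]
After op 7 [order #5] limit_sell(price=102, qty=9): fills=none; bids=[#1:10@99 #2:3@96] asks=[#4:1@101 #5:9@102]
After op 8 cancel(order #1): fills=none; bids=[#2:3@96] asks=[#4:1@101 #5:9@102]

Answer: BIDS (highest first):
  #2: 3@96
ASKS (lowest first):
  #4: 1@101
  #5: 9@102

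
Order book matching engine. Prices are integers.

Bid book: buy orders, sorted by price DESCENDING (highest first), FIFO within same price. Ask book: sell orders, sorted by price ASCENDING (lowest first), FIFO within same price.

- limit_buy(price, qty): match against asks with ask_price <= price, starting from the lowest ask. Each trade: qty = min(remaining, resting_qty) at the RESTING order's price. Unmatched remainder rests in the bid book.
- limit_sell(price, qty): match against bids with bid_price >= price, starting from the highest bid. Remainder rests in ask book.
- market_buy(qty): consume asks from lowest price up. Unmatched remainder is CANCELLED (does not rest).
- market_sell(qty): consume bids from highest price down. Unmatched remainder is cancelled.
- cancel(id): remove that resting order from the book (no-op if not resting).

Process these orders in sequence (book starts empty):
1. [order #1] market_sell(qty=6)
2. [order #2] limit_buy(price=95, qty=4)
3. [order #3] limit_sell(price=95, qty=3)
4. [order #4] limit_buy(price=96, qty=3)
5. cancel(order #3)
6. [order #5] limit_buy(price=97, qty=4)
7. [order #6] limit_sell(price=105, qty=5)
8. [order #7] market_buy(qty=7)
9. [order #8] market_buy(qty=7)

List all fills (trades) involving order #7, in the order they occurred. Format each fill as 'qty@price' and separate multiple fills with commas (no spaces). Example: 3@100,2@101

After op 1 [order #1] market_sell(qty=6): fills=none; bids=[-] asks=[-]
After op 2 [order #2] limit_buy(price=95, qty=4): fills=none; bids=[#2:4@95] asks=[-]
After op 3 [order #3] limit_sell(price=95, qty=3): fills=#2x#3:3@95; bids=[#2:1@95] asks=[-]
After op 4 [order #4] limit_buy(price=96, qty=3): fills=none; bids=[#4:3@96 #2:1@95] asks=[-]
After op 5 cancel(order #3): fills=none; bids=[#4:3@96 #2:1@95] asks=[-]
After op 6 [order #5] limit_buy(price=97, qty=4): fills=none; bids=[#5:4@97 #4:3@96 #2:1@95] asks=[-]
After op 7 [order #6] limit_sell(price=105, qty=5): fills=none; bids=[#5:4@97 #4:3@96 #2:1@95] asks=[#6:5@105]
After op 8 [order #7] market_buy(qty=7): fills=#7x#6:5@105; bids=[#5:4@97 #4:3@96 #2:1@95] asks=[-]
After op 9 [order #8] market_buy(qty=7): fills=none; bids=[#5:4@97 #4:3@96 #2:1@95] asks=[-]

Answer: 5@105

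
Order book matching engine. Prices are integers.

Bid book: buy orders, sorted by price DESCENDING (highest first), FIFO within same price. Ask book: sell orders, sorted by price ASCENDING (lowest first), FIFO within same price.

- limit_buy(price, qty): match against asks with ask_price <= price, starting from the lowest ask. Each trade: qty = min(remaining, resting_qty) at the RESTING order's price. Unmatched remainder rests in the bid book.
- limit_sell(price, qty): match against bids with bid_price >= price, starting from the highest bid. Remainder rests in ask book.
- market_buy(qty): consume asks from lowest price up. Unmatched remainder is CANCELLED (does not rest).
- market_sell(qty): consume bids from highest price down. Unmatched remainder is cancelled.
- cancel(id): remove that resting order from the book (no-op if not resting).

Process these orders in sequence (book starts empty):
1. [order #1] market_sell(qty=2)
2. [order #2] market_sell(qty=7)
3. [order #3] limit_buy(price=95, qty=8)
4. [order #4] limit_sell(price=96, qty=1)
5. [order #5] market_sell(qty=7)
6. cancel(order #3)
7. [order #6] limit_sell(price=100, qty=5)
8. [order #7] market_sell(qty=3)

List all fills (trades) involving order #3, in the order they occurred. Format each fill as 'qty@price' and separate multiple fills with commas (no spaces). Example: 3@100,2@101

Answer: 7@95

Derivation:
After op 1 [order #1] market_sell(qty=2): fills=none; bids=[-] asks=[-]
After op 2 [order #2] market_sell(qty=7): fills=none; bids=[-] asks=[-]
After op 3 [order #3] limit_buy(price=95, qty=8): fills=none; bids=[#3:8@95] asks=[-]
After op 4 [order #4] limit_sell(price=96, qty=1): fills=none; bids=[#3:8@95] asks=[#4:1@96]
After op 5 [order #5] market_sell(qty=7): fills=#3x#5:7@95; bids=[#3:1@95] asks=[#4:1@96]
After op 6 cancel(order #3): fills=none; bids=[-] asks=[#4:1@96]
After op 7 [order #6] limit_sell(price=100, qty=5): fills=none; bids=[-] asks=[#4:1@96 #6:5@100]
After op 8 [order #7] market_sell(qty=3): fills=none; bids=[-] asks=[#4:1@96 #6:5@100]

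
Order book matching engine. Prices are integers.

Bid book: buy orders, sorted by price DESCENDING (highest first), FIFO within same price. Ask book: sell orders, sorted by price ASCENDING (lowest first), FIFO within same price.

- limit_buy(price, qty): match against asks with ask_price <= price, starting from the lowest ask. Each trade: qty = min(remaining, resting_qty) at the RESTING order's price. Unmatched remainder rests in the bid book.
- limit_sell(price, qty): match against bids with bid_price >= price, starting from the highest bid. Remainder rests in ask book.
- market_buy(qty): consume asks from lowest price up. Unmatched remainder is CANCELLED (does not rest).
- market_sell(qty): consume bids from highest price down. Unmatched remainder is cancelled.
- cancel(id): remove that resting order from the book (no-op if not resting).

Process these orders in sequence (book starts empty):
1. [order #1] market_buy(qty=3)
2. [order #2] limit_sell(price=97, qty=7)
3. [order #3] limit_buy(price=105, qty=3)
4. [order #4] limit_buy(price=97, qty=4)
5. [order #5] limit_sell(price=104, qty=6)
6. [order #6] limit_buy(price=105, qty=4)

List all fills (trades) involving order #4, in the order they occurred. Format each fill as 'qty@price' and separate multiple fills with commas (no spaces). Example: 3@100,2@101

After op 1 [order #1] market_buy(qty=3): fills=none; bids=[-] asks=[-]
After op 2 [order #2] limit_sell(price=97, qty=7): fills=none; bids=[-] asks=[#2:7@97]
After op 3 [order #3] limit_buy(price=105, qty=3): fills=#3x#2:3@97; bids=[-] asks=[#2:4@97]
After op 4 [order #4] limit_buy(price=97, qty=4): fills=#4x#2:4@97; bids=[-] asks=[-]
After op 5 [order #5] limit_sell(price=104, qty=6): fills=none; bids=[-] asks=[#5:6@104]
After op 6 [order #6] limit_buy(price=105, qty=4): fills=#6x#5:4@104; bids=[-] asks=[#5:2@104]

Answer: 4@97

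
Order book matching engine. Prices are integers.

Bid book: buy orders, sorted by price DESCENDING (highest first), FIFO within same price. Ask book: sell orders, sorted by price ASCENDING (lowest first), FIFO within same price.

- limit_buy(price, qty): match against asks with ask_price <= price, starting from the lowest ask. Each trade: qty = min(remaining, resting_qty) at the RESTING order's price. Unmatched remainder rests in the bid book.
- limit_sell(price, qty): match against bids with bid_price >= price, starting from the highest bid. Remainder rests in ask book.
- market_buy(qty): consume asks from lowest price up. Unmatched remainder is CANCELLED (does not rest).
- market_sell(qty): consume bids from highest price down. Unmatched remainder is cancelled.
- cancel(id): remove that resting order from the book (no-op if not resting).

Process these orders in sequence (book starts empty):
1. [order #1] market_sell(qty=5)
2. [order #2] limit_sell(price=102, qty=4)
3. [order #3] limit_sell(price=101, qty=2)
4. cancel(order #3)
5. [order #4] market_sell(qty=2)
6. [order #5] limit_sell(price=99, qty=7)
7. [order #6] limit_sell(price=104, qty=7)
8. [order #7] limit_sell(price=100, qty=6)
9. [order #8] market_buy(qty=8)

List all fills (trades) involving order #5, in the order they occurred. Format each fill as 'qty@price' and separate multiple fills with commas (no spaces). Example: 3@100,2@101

After op 1 [order #1] market_sell(qty=5): fills=none; bids=[-] asks=[-]
After op 2 [order #2] limit_sell(price=102, qty=4): fills=none; bids=[-] asks=[#2:4@102]
After op 3 [order #3] limit_sell(price=101, qty=2): fills=none; bids=[-] asks=[#3:2@101 #2:4@102]
After op 4 cancel(order #3): fills=none; bids=[-] asks=[#2:4@102]
After op 5 [order #4] market_sell(qty=2): fills=none; bids=[-] asks=[#2:4@102]
After op 6 [order #5] limit_sell(price=99, qty=7): fills=none; bids=[-] asks=[#5:7@99 #2:4@102]
After op 7 [order #6] limit_sell(price=104, qty=7): fills=none; bids=[-] asks=[#5:7@99 #2:4@102 #6:7@104]
After op 8 [order #7] limit_sell(price=100, qty=6): fills=none; bids=[-] asks=[#5:7@99 #7:6@100 #2:4@102 #6:7@104]
After op 9 [order #8] market_buy(qty=8): fills=#8x#5:7@99 #8x#7:1@100; bids=[-] asks=[#7:5@100 #2:4@102 #6:7@104]

Answer: 7@99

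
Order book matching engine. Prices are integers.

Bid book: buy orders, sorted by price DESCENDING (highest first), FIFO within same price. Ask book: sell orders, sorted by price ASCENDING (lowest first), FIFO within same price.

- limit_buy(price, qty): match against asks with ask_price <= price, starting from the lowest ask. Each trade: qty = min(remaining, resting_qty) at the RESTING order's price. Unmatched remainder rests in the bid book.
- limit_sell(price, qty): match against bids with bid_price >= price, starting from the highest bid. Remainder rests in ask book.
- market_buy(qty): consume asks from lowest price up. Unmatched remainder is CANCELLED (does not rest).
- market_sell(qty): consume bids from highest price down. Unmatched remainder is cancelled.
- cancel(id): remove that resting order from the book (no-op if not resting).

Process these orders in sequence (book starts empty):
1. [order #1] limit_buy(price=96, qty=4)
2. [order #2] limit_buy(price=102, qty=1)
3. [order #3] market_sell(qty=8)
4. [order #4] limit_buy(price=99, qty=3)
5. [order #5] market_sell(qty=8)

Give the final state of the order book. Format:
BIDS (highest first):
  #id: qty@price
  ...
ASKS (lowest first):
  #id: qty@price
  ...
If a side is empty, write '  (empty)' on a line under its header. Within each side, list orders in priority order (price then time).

Answer: BIDS (highest first):
  (empty)
ASKS (lowest first):
  (empty)

Derivation:
After op 1 [order #1] limit_buy(price=96, qty=4): fills=none; bids=[#1:4@96] asks=[-]
After op 2 [order #2] limit_buy(price=102, qty=1): fills=none; bids=[#2:1@102 #1:4@96] asks=[-]
After op 3 [order #3] market_sell(qty=8): fills=#2x#3:1@102 #1x#3:4@96; bids=[-] asks=[-]
After op 4 [order #4] limit_buy(price=99, qty=3): fills=none; bids=[#4:3@99] asks=[-]
After op 5 [order #5] market_sell(qty=8): fills=#4x#5:3@99; bids=[-] asks=[-]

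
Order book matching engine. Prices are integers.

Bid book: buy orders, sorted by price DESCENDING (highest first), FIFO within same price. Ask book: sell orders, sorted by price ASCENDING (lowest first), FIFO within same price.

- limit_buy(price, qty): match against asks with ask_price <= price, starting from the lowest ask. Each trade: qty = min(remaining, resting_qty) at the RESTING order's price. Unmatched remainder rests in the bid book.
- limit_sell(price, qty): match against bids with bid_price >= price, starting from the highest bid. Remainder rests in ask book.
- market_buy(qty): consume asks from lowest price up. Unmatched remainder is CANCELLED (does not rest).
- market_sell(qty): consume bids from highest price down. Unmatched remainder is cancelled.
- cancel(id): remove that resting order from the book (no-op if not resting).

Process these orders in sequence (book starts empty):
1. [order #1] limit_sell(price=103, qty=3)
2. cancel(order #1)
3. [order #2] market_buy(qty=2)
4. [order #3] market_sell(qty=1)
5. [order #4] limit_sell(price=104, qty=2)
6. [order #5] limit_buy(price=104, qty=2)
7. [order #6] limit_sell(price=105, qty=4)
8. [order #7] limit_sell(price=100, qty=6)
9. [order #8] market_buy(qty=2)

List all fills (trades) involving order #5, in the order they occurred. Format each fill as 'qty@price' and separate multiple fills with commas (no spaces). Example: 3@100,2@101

After op 1 [order #1] limit_sell(price=103, qty=3): fills=none; bids=[-] asks=[#1:3@103]
After op 2 cancel(order #1): fills=none; bids=[-] asks=[-]
After op 3 [order #2] market_buy(qty=2): fills=none; bids=[-] asks=[-]
After op 4 [order #3] market_sell(qty=1): fills=none; bids=[-] asks=[-]
After op 5 [order #4] limit_sell(price=104, qty=2): fills=none; bids=[-] asks=[#4:2@104]
After op 6 [order #5] limit_buy(price=104, qty=2): fills=#5x#4:2@104; bids=[-] asks=[-]
After op 7 [order #6] limit_sell(price=105, qty=4): fills=none; bids=[-] asks=[#6:4@105]
After op 8 [order #7] limit_sell(price=100, qty=6): fills=none; bids=[-] asks=[#7:6@100 #6:4@105]
After op 9 [order #8] market_buy(qty=2): fills=#8x#7:2@100; bids=[-] asks=[#7:4@100 #6:4@105]

Answer: 2@104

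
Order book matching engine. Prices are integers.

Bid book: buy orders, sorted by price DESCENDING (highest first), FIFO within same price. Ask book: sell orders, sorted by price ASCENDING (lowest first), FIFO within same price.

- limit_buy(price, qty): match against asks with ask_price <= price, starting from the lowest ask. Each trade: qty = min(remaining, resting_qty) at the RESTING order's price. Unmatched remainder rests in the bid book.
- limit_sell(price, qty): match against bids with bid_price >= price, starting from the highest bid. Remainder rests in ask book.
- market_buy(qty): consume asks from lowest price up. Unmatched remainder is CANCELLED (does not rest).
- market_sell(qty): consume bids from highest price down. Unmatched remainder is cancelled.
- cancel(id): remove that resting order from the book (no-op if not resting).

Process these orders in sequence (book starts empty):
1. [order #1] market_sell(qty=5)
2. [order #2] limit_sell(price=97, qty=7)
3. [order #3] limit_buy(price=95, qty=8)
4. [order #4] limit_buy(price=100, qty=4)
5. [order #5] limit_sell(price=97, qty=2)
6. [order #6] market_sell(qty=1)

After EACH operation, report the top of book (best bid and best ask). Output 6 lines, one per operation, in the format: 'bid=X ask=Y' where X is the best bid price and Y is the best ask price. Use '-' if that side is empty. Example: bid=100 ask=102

Answer: bid=- ask=-
bid=- ask=97
bid=95 ask=97
bid=95 ask=97
bid=95 ask=97
bid=95 ask=97

Derivation:
After op 1 [order #1] market_sell(qty=5): fills=none; bids=[-] asks=[-]
After op 2 [order #2] limit_sell(price=97, qty=7): fills=none; bids=[-] asks=[#2:7@97]
After op 3 [order #3] limit_buy(price=95, qty=8): fills=none; bids=[#3:8@95] asks=[#2:7@97]
After op 4 [order #4] limit_buy(price=100, qty=4): fills=#4x#2:4@97; bids=[#3:8@95] asks=[#2:3@97]
After op 5 [order #5] limit_sell(price=97, qty=2): fills=none; bids=[#3:8@95] asks=[#2:3@97 #5:2@97]
After op 6 [order #6] market_sell(qty=1): fills=#3x#6:1@95; bids=[#3:7@95] asks=[#2:3@97 #5:2@97]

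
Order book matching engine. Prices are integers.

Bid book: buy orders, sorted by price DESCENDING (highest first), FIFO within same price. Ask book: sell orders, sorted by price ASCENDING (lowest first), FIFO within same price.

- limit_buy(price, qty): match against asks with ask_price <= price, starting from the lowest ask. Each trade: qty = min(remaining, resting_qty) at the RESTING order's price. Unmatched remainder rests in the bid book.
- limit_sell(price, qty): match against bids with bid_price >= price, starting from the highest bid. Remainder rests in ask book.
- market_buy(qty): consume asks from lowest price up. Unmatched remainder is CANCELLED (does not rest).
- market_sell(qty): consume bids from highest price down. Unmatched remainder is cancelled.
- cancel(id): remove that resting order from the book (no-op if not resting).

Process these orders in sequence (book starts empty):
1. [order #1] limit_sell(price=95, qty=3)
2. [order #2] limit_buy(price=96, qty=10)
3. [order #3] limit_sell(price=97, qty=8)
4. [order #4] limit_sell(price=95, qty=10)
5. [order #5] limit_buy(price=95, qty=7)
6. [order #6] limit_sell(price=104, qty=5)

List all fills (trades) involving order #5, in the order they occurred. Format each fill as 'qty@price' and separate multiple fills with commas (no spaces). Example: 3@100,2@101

Answer: 3@95

Derivation:
After op 1 [order #1] limit_sell(price=95, qty=3): fills=none; bids=[-] asks=[#1:3@95]
After op 2 [order #2] limit_buy(price=96, qty=10): fills=#2x#1:3@95; bids=[#2:7@96] asks=[-]
After op 3 [order #3] limit_sell(price=97, qty=8): fills=none; bids=[#2:7@96] asks=[#3:8@97]
After op 4 [order #4] limit_sell(price=95, qty=10): fills=#2x#4:7@96; bids=[-] asks=[#4:3@95 #3:8@97]
After op 5 [order #5] limit_buy(price=95, qty=7): fills=#5x#4:3@95; bids=[#5:4@95] asks=[#3:8@97]
After op 6 [order #6] limit_sell(price=104, qty=5): fills=none; bids=[#5:4@95] asks=[#3:8@97 #6:5@104]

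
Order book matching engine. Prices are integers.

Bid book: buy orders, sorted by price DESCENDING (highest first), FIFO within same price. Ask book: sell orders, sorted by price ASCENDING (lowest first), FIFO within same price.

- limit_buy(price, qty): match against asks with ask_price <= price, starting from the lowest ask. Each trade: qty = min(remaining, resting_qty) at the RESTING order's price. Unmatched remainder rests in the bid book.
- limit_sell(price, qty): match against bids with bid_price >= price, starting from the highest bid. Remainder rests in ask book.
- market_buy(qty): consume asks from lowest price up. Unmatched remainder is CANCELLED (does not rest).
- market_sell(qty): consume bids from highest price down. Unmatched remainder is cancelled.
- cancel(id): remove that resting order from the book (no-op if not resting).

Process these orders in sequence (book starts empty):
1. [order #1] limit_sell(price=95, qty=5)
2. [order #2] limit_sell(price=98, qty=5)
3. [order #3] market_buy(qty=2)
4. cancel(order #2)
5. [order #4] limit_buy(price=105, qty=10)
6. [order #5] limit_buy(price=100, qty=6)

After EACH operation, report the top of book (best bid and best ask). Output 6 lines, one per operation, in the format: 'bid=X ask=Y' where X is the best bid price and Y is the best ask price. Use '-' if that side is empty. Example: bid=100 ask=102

Answer: bid=- ask=95
bid=- ask=95
bid=- ask=95
bid=- ask=95
bid=105 ask=-
bid=105 ask=-

Derivation:
After op 1 [order #1] limit_sell(price=95, qty=5): fills=none; bids=[-] asks=[#1:5@95]
After op 2 [order #2] limit_sell(price=98, qty=5): fills=none; bids=[-] asks=[#1:5@95 #2:5@98]
After op 3 [order #3] market_buy(qty=2): fills=#3x#1:2@95; bids=[-] asks=[#1:3@95 #2:5@98]
After op 4 cancel(order #2): fills=none; bids=[-] asks=[#1:3@95]
After op 5 [order #4] limit_buy(price=105, qty=10): fills=#4x#1:3@95; bids=[#4:7@105] asks=[-]
After op 6 [order #5] limit_buy(price=100, qty=6): fills=none; bids=[#4:7@105 #5:6@100] asks=[-]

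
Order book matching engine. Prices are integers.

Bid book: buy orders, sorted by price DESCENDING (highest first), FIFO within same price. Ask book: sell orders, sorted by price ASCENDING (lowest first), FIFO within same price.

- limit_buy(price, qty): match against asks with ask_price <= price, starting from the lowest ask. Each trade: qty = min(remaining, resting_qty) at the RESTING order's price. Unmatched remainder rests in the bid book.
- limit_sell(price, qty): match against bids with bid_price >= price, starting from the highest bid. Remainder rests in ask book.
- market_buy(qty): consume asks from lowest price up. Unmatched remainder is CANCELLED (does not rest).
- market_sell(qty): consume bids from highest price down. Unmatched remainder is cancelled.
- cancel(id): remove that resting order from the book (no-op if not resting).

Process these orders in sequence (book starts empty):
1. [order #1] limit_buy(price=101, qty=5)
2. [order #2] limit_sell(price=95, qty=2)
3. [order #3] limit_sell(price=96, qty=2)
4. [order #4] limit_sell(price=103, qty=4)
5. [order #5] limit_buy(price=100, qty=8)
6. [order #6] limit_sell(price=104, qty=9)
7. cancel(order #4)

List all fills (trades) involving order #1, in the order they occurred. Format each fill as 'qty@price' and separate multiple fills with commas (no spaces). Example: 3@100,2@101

Answer: 2@101,2@101

Derivation:
After op 1 [order #1] limit_buy(price=101, qty=5): fills=none; bids=[#1:5@101] asks=[-]
After op 2 [order #2] limit_sell(price=95, qty=2): fills=#1x#2:2@101; bids=[#1:3@101] asks=[-]
After op 3 [order #3] limit_sell(price=96, qty=2): fills=#1x#3:2@101; bids=[#1:1@101] asks=[-]
After op 4 [order #4] limit_sell(price=103, qty=4): fills=none; bids=[#1:1@101] asks=[#4:4@103]
After op 5 [order #5] limit_buy(price=100, qty=8): fills=none; bids=[#1:1@101 #5:8@100] asks=[#4:4@103]
After op 6 [order #6] limit_sell(price=104, qty=9): fills=none; bids=[#1:1@101 #5:8@100] asks=[#4:4@103 #6:9@104]
After op 7 cancel(order #4): fills=none; bids=[#1:1@101 #5:8@100] asks=[#6:9@104]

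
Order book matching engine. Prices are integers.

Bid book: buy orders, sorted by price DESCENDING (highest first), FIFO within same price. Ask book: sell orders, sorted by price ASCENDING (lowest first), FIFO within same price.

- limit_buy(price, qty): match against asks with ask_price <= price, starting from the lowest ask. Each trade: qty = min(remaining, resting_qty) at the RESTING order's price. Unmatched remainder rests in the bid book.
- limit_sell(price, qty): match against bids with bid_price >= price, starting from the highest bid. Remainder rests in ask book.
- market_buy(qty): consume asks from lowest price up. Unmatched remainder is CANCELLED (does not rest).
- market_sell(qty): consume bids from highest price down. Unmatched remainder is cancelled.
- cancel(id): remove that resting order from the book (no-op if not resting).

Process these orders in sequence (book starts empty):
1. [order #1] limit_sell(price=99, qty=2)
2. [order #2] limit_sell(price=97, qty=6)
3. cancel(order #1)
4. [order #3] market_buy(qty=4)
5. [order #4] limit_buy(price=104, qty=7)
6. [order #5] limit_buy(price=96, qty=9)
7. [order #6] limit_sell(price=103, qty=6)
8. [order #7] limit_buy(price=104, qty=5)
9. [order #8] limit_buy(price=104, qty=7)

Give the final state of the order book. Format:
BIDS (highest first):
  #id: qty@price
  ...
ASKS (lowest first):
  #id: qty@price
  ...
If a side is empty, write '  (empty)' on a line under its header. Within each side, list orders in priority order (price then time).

Answer: BIDS (highest first):
  #7: 4@104
  #8: 7@104
  #5: 9@96
ASKS (lowest first):
  (empty)

Derivation:
After op 1 [order #1] limit_sell(price=99, qty=2): fills=none; bids=[-] asks=[#1:2@99]
After op 2 [order #2] limit_sell(price=97, qty=6): fills=none; bids=[-] asks=[#2:6@97 #1:2@99]
After op 3 cancel(order #1): fills=none; bids=[-] asks=[#2:6@97]
After op 4 [order #3] market_buy(qty=4): fills=#3x#2:4@97; bids=[-] asks=[#2:2@97]
After op 5 [order #4] limit_buy(price=104, qty=7): fills=#4x#2:2@97; bids=[#4:5@104] asks=[-]
After op 6 [order #5] limit_buy(price=96, qty=9): fills=none; bids=[#4:5@104 #5:9@96] asks=[-]
After op 7 [order #6] limit_sell(price=103, qty=6): fills=#4x#6:5@104; bids=[#5:9@96] asks=[#6:1@103]
After op 8 [order #7] limit_buy(price=104, qty=5): fills=#7x#6:1@103; bids=[#7:4@104 #5:9@96] asks=[-]
After op 9 [order #8] limit_buy(price=104, qty=7): fills=none; bids=[#7:4@104 #8:7@104 #5:9@96] asks=[-]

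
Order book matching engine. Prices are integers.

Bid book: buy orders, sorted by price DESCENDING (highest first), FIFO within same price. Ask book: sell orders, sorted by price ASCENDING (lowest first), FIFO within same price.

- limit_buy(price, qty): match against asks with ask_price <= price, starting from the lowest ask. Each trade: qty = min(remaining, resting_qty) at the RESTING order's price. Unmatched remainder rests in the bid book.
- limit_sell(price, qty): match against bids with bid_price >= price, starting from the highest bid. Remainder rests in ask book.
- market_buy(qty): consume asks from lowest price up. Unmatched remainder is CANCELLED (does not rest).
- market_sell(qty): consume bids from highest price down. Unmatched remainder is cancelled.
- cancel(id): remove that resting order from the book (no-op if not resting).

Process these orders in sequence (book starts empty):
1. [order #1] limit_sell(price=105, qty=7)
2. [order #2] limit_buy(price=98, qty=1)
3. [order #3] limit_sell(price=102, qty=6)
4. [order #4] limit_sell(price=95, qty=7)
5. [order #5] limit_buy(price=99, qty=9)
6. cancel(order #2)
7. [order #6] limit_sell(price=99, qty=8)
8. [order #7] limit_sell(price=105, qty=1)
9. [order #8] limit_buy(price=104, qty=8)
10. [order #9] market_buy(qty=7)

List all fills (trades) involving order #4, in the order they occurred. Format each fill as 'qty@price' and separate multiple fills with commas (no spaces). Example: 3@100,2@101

Answer: 1@98,6@95

Derivation:
After op 1 [order #1] limit_sell(price=105, qty=7): fills=none; bids=[-] asks=[#1:7@105]
After op 2 [order #2] limit_buy(price=98, qty=1): fills=none; bids=[#2:1@98] asks=[#1:7@105]
After op 3 [order #3] limit_sell(price=102, qty=6): fills=none; bids=[#2:1@98] asks=[#3:6@102 #1:7@105]
After op 4 [order #4] limit_sell(price=95, qty=7): fills=#2x#4:1@98; bids=[-] asks=[#4:6@95 #3:6@102 #1:7@105]
After op 5 [order #5] limit_buy(price=99, qty=9): fills=#5x#4:6@95; bids=[#5:3@99] asks=[#3:6@102 #1:7@105]
After op 6 cancel(order #2): fills=none; bids=[#5:3@99] asks=[#3:6@102 #1:7@105]
After op 7 [order #6] limit_sell(price=99, qty=8): fills=#5x#6:3@99; bids=[-] asks=[#6:5@99 #3:6@102 #1:7@105]
After op 8 [order #7] limit_sell(price=105, qty=1): fills=none; bids=[-] asks=[#6:5@99 #3:6@102 #1:7@105 #7:1@105]
After op 9 [order #8] limit_buy(price=104, qty=8): fills=#8x#6:5@99 #8x#3:3@102; bids=[-] asks=[#3:3@102 #1:7@105 #7:1@105]
After op 10 [order #9] market_buy(qty=7): fills=#9x#3:3@102 #9x#1:4@105; bids=[-] asks=[#1:3@105 #7:1@105]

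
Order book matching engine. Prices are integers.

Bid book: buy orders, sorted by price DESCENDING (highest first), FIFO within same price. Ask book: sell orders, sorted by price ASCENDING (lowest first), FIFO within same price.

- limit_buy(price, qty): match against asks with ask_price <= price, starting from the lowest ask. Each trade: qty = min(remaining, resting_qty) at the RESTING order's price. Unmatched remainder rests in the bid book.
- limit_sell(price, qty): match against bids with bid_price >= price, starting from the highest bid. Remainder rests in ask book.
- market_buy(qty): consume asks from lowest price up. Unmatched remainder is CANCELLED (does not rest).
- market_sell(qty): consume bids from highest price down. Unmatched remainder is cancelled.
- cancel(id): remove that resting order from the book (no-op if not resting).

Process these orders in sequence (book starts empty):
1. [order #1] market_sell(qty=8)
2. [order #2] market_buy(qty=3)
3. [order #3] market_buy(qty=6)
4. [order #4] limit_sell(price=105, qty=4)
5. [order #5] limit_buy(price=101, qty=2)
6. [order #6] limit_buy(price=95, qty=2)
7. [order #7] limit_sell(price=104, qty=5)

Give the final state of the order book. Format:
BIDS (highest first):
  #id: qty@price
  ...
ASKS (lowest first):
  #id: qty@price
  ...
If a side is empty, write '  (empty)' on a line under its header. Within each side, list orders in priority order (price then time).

Answer: BIDS (highest first):
  #5: 2@101
  #6: 2@95
ASKS (lowest first):
  #7: 5@104
  #4: 4@105

Derivation:
After op 1 [order #1] market_sell(qty=8): fills=none; bids=[-] asks=[-]
After op 2 [order #2] market_buy(qty=3): fills=none; bids=[-] asks=[-]
After op 3 [order #3] market_buy(qty=6): fills=none; bids=[-] asks=[-]
After op 4 [order #4] limit_sell(price=105, qty=4): fills=none; bids=[-] asks=[#4:4@105]
After op 5 [order #5] limit_buy(price=101, qty=2): fills=none; bids=[#5:2@101] asks=[#4:4@105]
After op 6 [order #6] limit_buy(price=95, qty=2): fills=none; bids=[#5:2@101 #6:2@95] asks=[#4:4@105]
After op 7 [order #7] limit_sell(price=104, qty=5): fills=none; bids=[#5:2@101 #6:2@95] asks=[#7:5@104 #4:4@105]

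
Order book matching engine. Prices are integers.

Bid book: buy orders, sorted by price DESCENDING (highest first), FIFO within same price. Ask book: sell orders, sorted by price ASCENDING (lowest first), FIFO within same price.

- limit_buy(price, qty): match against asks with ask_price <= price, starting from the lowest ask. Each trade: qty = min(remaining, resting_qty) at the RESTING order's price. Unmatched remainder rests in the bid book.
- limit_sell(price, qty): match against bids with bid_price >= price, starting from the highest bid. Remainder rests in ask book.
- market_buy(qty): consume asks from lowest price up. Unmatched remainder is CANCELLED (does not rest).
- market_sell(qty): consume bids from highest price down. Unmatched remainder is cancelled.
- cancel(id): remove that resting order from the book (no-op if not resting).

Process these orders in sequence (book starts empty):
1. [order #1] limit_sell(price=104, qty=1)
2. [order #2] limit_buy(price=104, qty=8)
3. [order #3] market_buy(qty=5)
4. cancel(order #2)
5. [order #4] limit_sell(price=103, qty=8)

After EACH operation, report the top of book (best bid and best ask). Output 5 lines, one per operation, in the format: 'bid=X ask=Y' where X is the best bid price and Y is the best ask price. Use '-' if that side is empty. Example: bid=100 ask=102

After op 1 [order #1] limit_sell(price=104, qty=1): fills=none; bids=[-] asks=[#1:1@104]
After op 2 [order #2] limit_buy(price=104, qty=8): fills=#2x#1:1@104; bids=[#2:7@104] asks=[-]
After op 3 [order #3] market_buy(qty=5): fills=none; bids=[#2:7@104] asks=[-]
After op 4 cancel(order #2): fills=none; bids=[-] asks=[-]
After op 5 [order #4] limit_sell(price=103, qty=8): fills=none; bids=[-] asks=[#4:8@103]

Answer: bid=- ask=104
bid=104 ask=-
bid=104 ask=-
bid=- ask=-
bid=- ask=103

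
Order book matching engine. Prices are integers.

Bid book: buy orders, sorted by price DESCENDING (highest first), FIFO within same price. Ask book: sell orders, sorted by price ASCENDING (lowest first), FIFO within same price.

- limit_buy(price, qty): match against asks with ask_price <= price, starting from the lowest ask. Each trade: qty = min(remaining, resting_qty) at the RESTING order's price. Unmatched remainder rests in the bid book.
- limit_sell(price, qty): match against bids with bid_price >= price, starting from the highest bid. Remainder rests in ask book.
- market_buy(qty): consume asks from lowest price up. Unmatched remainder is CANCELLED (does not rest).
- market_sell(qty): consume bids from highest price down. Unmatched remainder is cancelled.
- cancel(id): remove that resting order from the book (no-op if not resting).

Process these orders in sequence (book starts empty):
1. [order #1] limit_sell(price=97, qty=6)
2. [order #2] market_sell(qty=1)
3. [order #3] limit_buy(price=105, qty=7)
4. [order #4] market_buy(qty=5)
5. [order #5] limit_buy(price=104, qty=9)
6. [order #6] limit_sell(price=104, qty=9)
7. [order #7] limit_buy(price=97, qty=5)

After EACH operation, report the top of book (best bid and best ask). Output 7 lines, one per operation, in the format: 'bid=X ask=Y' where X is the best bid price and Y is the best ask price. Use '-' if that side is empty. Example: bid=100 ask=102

After op 1 [order #1] limit_sell(price=97, qty=6): fills=none; bids=[-] asks=[#1:6@97]
After op 2 [order #2] market_sell(qty=1): fills=none; bids=[-] asks=[#1:6@97]
After op 3 [order #3] limit_buy(price=105, qty=7): fills=#3x#1:6@97; bids=[#3:1@105] asks=[-]
After op 4 [order #4] market_buy(qty=5): fills=none; bids=[#3:1@105] asks=[-]
After op 5 [order #5] limit_buy(price=104, qty=9): fills=none; bids=[#3:1@105 #5:9@104] asks=[-]
After op 6 [order #6] limit_sell(price=104, qty=9): fills=#3x#6:1@105 #5x#6:8@104; bids=[#5:1@104] asks=[-]
After op 7 [order #7] limit_buy(price=97, qty=5): fills=none; bids=[#5:1@104 #7:5@97] asks=[-]

Answer: bid=- ask=97
bid=- ask=97
bid=105 ask=-
bid=105 ask=-
bid=105 ask=-
bid=104 ask=-
bid=104 ask=-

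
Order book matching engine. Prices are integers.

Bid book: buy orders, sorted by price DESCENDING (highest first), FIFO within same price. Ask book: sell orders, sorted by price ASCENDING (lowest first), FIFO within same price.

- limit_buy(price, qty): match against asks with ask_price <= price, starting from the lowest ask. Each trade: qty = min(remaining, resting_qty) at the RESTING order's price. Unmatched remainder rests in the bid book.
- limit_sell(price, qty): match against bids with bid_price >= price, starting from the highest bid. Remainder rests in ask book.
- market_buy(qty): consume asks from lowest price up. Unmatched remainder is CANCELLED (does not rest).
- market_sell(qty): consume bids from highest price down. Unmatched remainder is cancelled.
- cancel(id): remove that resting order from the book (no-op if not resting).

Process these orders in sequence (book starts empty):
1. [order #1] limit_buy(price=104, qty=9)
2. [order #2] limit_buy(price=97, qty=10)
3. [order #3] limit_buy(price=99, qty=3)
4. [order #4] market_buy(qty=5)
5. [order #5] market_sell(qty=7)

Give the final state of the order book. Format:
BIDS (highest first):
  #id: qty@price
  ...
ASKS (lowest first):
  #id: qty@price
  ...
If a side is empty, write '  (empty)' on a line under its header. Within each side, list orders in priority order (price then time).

After op 1 [order #1] limit_buy(price=104, qty=9): fills=none; bids=[#1:9@104] asks=[-]
After op 2 [order #2] limit_buy(price=97, qty=10): fills=none; bids=[#1:9@104 #2:10@97] asks=[-]
After op 3 [order #3] limit_buy(price=99, qty=3): fills=none; bids=[#1:9@104 #3:3@99 #2:10@97] asks=[-]
After op 4 [order #4] market_buy(qty=5): fills=none; bids=[#1:9@104 #3:3@99 #2:10@97] asks=[-]
After op 5 [order #5] market_sell(qty=7): fills=#1x#5:7@104; bids=[#1:2@104 #3:3@99 #2:10@97] asks=[-]

Answer: BIDS (highest first):
  #1: 2@104
  #3: 3@99
  #2: 10@97
ASKS (lowest first):
  (empty)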